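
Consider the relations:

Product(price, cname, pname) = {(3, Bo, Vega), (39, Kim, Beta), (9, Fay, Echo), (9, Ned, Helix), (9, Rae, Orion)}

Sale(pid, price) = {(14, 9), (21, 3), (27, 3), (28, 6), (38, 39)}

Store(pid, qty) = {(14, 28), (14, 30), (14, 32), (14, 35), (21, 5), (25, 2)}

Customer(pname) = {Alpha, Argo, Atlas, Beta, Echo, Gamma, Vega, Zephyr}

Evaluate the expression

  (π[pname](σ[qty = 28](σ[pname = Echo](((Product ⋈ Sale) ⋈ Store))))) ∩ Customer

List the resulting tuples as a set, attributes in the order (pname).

{Echo}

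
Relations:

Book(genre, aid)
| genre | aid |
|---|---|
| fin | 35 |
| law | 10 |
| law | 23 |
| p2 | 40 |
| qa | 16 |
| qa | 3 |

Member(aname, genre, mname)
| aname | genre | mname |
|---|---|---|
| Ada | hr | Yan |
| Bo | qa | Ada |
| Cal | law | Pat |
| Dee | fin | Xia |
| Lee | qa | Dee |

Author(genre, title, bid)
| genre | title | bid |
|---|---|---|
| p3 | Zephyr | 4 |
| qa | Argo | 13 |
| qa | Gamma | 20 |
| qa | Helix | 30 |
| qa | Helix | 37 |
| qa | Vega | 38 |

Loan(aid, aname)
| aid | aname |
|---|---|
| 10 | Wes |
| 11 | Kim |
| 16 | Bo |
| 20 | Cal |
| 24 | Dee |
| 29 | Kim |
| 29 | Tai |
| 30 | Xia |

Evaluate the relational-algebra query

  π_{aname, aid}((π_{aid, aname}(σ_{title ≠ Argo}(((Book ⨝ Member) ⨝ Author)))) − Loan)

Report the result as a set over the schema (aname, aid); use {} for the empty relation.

{(Bo, 3), (Lee, 16), (Lee, 3)}

Joining Book and Member on genre yields {(fin, 35, Dee, Xia), (law, 10, Cal, Pat), (law, 23, Cal, Pat), (qa, 16, Bo, Ada), (qa, 16, Lee, Dee), (qa, 3, Bo, Ada), (qa, 3, Lee, Dee)}.
Joining (Book ⨝ Member) and Author on genre yields {(qa, 16, Bo, Ada, Argo, 13), (qa, 16, Bo, Ada, Gamma, 20), (qa, 16, Bo, Ada, Helix, 30), (qa, 16, Bo, Ada, Helix, 37), (qa, 16, Bo, Ada, Vega, 38), (qa, 16, Lee, Dee, Argo, 13), (qa, 16, Lee, Dee, Gamma, 20), (qa, 16, Lee, Dee, Helix, 30), (qa, 16, Lee, Dee, Helix, 37), (qa, 16, Lee, Dee, Vega, 38), (qa, 3, Bo, Ada, Argo, 13), (qa, 3, Bo, Ada, Gamma, 20), (qa, 3, Bo, Ada, Helix, 30), (qa, 3, Bo, Ada, Helix, 37), (qa, 3, Bo, Ada, Vega, 38), (qa, 3, Lee, Dee, Argo, 13), (qa, 3, Lee, Dee, Gamma, 20), (qa, 3, Lee, Dee, Helix, 30), (qa, 3, Lee, Dee, Helix, 37), (qa, 3, Lee, Dee, Vega, 38)}.
Selection title ≠ Argo: {(qa, 16, Bo, Ada, Gamma, 20), (qa, 16, Bo, Ada, Helix, 30), (qa, 16, Bo, Ada, Helix, 37), (qa, 16, Bo, Ada, Vega, 38), (qa, 16, Lee, Dee, Gamma, 20), (qa, 16, Lee, Dee, Helix, 30), (qa, 16, Lee, Dee, Helix, 37), (qa, 16, Lee, Dee, Vega, 38), (qa, 3, Bo, Ada, Gamma, 20), (qa, 3, Bo, Ada, Helix, 30), (qa, 3, Bo, Ada, Helix, 37), (qa, 3, Bo, Ada, Vega, 38), (qa, 3, Lee, Dee, Gamma, 20), (qa, 3, Lee, Dee, Helix, 30), (qa, 3, Lee, Dee, Helix, 37), (qa, 3, Lee, Dee, Vega, 38)}
Keep only column(s) aid, aname (12 duplicate(s) eliminated): {(16, Bo), (16, Lee), (3, Bo), (3, Lee)}
Difference: {(16, Bo), (16, Lee), (3, Bo), (3, Lee)} with {(10, Wes), (11, Kim), (16, Bo), (20, Cal), (24, Dee), (29, Kim), (29, Tai), (30, Xia)} → {(16, Lee), (3, Bo), (3, Lee)}
Keep only column(s) aname, aid: {(Bo, 3), (Lee, 16), (Lee, 3)}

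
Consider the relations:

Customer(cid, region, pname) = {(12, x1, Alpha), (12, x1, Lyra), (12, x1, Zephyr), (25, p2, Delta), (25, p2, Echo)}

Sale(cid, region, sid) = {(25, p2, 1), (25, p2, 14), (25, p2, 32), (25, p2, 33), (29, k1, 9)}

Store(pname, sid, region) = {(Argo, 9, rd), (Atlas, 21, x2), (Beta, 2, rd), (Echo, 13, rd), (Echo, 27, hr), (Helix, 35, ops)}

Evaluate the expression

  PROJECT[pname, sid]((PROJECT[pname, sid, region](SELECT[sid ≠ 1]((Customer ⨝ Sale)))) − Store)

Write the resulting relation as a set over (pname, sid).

{(Delta, 14), (Delta, 32), (Delta, 33), (Echo, 14), (Echo, 32), (Echo, 33)}

Natural join on cid, region: {(25, p2, Delta, 1), (25, p2, Delta, 14), (25, p2, Delta, 32), (25, p2, Delta, 33), (25, p2, Echo, 1), (25, p2, Echo, 14), (25, p2, Echo, 32), (25, p2, Echo, 33)}
Selection sid ≠ 1: {(25, p2, Delta, 14), (25, p2, Delta, 32), (25, p2, Delta, 33), (25, p2, Echo, 14), (25, p2, Echo, 32), (25, p2, Echo, 33)}
Keep only column(s) pname, sid, region: {(Delta, 14, p2), (Delta, 32, p2), (Delta, 33, p2), (Echo, 14, p2), (Echo, 32, p2), (Echo, 33, p2)}
Taking the difference: {(Delta, 14, p2), (Delta, 32, p2), (Delta, 33, p2), (Echo, 14, p2), (Echo, 32, p2), (Echo, 33, p2)}
Keep only column(s) pname, sid: {(Delta, 14), (Delta, 32), (Delta, 33), (Echo, 14), (Echo, 32), (Echo, 33)}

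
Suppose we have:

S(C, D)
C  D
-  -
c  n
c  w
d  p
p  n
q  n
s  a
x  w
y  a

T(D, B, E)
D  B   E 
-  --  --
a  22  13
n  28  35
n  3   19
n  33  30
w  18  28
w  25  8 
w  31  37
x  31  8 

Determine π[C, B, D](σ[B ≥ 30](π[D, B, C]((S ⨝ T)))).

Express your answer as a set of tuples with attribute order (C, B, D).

Natural join on D: {(c, n, 28, 35), (c, n, 3, 19), (c, n, 33, 30), (c, w, 18, 28), (c, w, 25, 8), (c, w, 31, 37), (p, n, 28, 35), (p, n, 3, 19), (p, n, 33, 30), (q, n, 28, 35), (q, n, 3, 19), (q, n, 33, 30), (s, a, 22, 13), (x, w, 18, 28), (x, w, 25, 8), (x, w, 31, 37), (y, a, 22, 13)}
π_{D, B, C} gives {(a, 22, s), (a, 22, y), (n, 28, c), (n, 28, p), (n, 28, q), (n, 3, c), (n, 3, p), (n, 3, q), (n, 33, c), (n, 33, p), (n, 33, q), (w, 18, c), (w, 18, x), (w, 25, c), (w, 25, x), (w, 31, c), (w, 31, x)}.
Filtering on B ≥ 30 leaves {(n, 33, c), (n, 33, p), (n, 33, q), (w, 31, c), (w, 31, x)}.
π_{C, B, D} gives {(c, 31, w), (c, 33, n), (p, 33, n), (q, 33, n), (x, 31, w)}.

{(c, 31, w), (c, 33, n), (p, 33, n), (q, 33, n), (x, 31, w)}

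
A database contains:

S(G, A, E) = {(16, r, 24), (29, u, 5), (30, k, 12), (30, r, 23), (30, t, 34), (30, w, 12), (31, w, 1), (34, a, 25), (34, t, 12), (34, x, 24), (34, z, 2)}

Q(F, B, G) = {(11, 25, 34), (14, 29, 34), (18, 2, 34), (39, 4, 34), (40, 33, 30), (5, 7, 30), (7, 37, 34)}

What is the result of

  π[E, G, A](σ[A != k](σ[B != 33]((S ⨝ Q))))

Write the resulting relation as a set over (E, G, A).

Joining S and Q on G yields {(30, k, 12, 40, 33), (30, k, 12, 5, 7), (30, r, 23, 40, 33), (30, r, 23, 5, 7), (30, t, 34, 40, 33), (30, t, 34, 5, 7), (30, w, 12, 40, 33), (30, w, 12, 5, 7), (34, a, 25, 11, 25), (34, a, 25, 14, 29), (34, a, 25, 18, 2), (34, a, 25, 39, 4), (34, a, 25, 7, 37), (34, t, 12, 11, 25), (34, t, 12, 14, 29), (34, t, 12, 18, 2), (34, t, 12, 39, 4), (34, t, 12, 7, 37), (34, x, 24, 11, 25), (34, x, 24, 14, 29), (34, x, 24, 18, 2), (34, x, 24, 39, 4), (34, x, 24, 7, 37), (34, z, 2, 11, 25), (34, z, 2, 14, 29), (34, z, 2, 18, 2), (34, z, 2, 39, 4), (34, z, 2, 7, 37)}.
Selection B != 33: {(30, k, 12, 5, 7), (30, r, 23, 5, 7), (30, t, 34, 5, 7), (30, w, 12, 5, 7), (34, a, 25, 11, 25), (34, a, 25, 14, 29), (34, a, 25, 18, 2), (34, a, 25, 39, 4), (34, a, 25, 7, 37), (34, t, 12, 11, 25), (34, t, 12, 14, 29), (34, t, 12, 18, 2), (34, t, 12, 39, 4), (34, t, 12, 7, 37), (34, x, 24, 11, 25), (34, x, 24, 14, 29), (34, x, 24, 18, 2), (34, x, 24, 39, 4), (34, x, 24, 7, 37), (34, z, 2, 11, 25), (34, z, 2, 14, 29), (34, z, 2, 18, 2), (34, z, 2, 39, 4), (34, z, 2, 7, 37)}
Selection A != k: {(30, r, 23, 5, 7), (30, t, 34, 5, 7), (30, w, 12, 5, 7), (34, a, 25, 11, 25), (34, a, 25, 14, 29), (34, a, 25, 18, 2), (34, a, 25, 39, 4), (34, a, 25, 7, 37), (34, t, 12, 11, 25), (34, t, 12, 14, 29), (34, t, 12, 18, 2), (34, t, 12, 39, 4), (34, t, 12, 7, 37), (34, x, 24, 11, 25), (34, x, 24, 14, 29), (34, x, 24, 18, 2), (34, x, 24, 39, 4), (34, x, 24, 7, 37), (34, z, 2, 11, 25), (34, z, 2, 14, 29), (34, z, 2, 18, 2), (34, z, 2, 39, 4), (34, z, 2, 7, 37)}
Keep only column(s) E, G, A (16 duplicate(s) eliminated): {(12, 30, w), (12, 34, t), (2, 34, z), (23, 30, r), (24, 34, x), (25, 34, a), (34, 30, t)}

{(12, 30, w), (12, 34, t), (2, 34, z), (23, 30, r), (24, 34, x), (25, 34, a), (34, 30, t)}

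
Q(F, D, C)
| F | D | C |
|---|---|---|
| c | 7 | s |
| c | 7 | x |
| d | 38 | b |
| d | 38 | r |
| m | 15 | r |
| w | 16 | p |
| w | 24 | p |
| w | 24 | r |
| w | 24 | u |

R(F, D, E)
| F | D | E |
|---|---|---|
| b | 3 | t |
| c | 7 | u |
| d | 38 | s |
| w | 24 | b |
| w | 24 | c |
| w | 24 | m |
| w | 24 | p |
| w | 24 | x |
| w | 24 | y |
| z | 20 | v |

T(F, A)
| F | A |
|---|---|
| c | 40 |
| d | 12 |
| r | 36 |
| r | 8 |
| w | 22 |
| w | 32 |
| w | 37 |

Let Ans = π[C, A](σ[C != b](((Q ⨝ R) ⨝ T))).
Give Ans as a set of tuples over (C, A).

Q ⋈ R (natural join on F, D): {(c, 7, s, u), (c, 7, x, u), (d, 38, b, s), (d, 38, r, s), (w, 24, p, b), (w, 24, p, c), (w, 24, p, m), (w, 24, p, p), (w, 24, p, x), (w, 24, p, y), (w, 24, r, b), (w, 24, r, c), (w, 24, r, m), (w, 24, r, p), (w, 24, r, x), (w, 24, r, y), (w, 24, u, b), (w, 24, u, c), (w, 24, u, m), (w, 24, u, p), (w, 24, u, x), (w, 24, u, y)}
(Q ⨝ R) ⋈ T (natural join on F): {(c, 7, s, u, 40), (c, 7, x, u, 40), (d, 38, b, s, 12), (d, 38, r, s, 12), (w, 24, p, b, 22), (w, 24, p, b, 32), (w, 24, p, b, 37), (w, 24, p, c, 22), (w, 24, p, c, 32), (w, 24, p, c, 37), (w, 24, p, m, 22), (w, 24, p, m, 32), (w, 24, p, m, 37), (w, 24, p, p, 22), (w, 24, p, p, 32), (w, 24, p, p, 37), (w, 24, p, x, 22), (w, 24, p, x, 32), (w, 24, p, x, 37), (w, 24, p, y, 22), (w, 24, p, y, 32), (w, 24, p, y, 37), (w, 24, r, b, 22), (w, 24, r, b, 32), (w, 24, r, b, 37), (w, 24, r, c, 22), (w, 24, r, c, 32), (w, 24, r, c, 37), (w, 24, r, m, 22), (w, 24, r, m, 32), (w, 24, r, m, 37), (w, 24, r, p, 22), (w, 24, r, p, 32), (w, 24, r, p, 37), (w, 24, r, x, 22), (w, 24, r, x, 32), (w, 24, r, x, 37), (w, 24, r, y, 22), (w, 24, r, y, 32), (w, 24, r, y, 37), (w, 24, u, b, 22), (w, 24, u, b, 32), (w, 24, u, b, 37), (w, 24, u, c, 22), (w, 24, u, c, 32), (w, 24, u, c, 37), (w, 24, u, m, 22), (w, 24, u, m, 32), (w, 24, u, m, 37), (w, 24, u, p, 22), (w, 24, u, p, 32), (w, 24, u, p, 37), (w, 24, u, x, 22), (w, 24, u, x, 32), (w, 24, u, x, 37), (w, 24, u, y, 22), (w, 24, u, y, 32), (w, 24, u, y, 37)}
σ[C != b]: keep tuples satisfying C != b → {(c, 7, s, u, 40), (c, 7, x, u, 40), (d, 38, r, s, 12), (w, 24, p, b, 22), (w, 24, p, b, 32), (w, 24, p, b, 37), (w, 24, p, c, 22), (w, 24, p, c, 32), (w, 24, p, c, 37), (w, 24, p, m, 22), (w, 24, p, m, 32), (w, 24, p, m, 37), (w, 24, p, p, 22), (w, 24, p, p, 32), (w, 24, p, p, 37), (w, 24, p, x, 22), (w, 24, p, x, 32), (w, 24, p, x, 37), (w, 24, p, y, 22), (w, 24, p, y, 32), (w, 24, p, y, 37), (w, 24, r, b, 22), (w, 24, r, b, 32), (w, 24, r, b, 37), (w, 24, r, c, 22), (w, 24, r, c, 32), (w, 24, r, c, 37), (w, 24, r, m, 22), (w, 24, r, m, 32), (w, 24, r, m, 37), (w, 24, r, p, 22), (w, 24, r, p, 32), (w, 24, r, p, 37), (w, 24, r, x, 22), (w, 24, r, x, 32), (w, 24, r, x, 37), (w, 24, r, y, 22), (w, 24, r, y, 32), (w, 24, r, y, 37), (w, 24, u, b, 22), (w, 24, u, b, 32), (w, 24, u, b, 37), (w, 24, u, c, 22), (w, 24, u, c, 32), (w, 24, u, c, 37), (w, 24, u, m, 22), (w, 24, u, m, 32), (w, 24, u, m, 37), (w, 24, u, p, 22), (w, 24, u, p, 32), (w, 24, u, p, 37), (w, 24, u, x, 22), (w, 24, u, x, 32), (w, 24, u, x, 37), (w, 24, u, y, 22), (w, 24, u, y, 32), (w, 24, u, y, 37)}
π_{C, A} gives {(p, 22), (p, 32), (p, 37), (r, 12), (r, 22), (r, 32), (r, 37), (s, 40), (u, 22), (u, 32), (u, 37), (x, 40)} (45 duplicate(s) eliminated).

{(p, 22), (p, 32), (p, 37), (r, 12), (r, 22), (r, 32), (r, 37), (s, 40), (u, 22), (u, 32), (u, 37), (x, 40)}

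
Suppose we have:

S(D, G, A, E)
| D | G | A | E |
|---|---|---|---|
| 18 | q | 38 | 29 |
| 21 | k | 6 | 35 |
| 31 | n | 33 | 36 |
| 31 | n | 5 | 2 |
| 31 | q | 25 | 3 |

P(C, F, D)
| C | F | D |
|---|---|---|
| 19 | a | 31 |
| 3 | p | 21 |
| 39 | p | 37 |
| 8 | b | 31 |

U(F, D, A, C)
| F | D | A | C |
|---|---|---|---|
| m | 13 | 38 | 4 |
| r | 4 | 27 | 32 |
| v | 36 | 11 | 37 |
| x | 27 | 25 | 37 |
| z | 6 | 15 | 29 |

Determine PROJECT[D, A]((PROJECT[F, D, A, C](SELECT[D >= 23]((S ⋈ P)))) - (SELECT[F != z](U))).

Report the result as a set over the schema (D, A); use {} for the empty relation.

Joining S and P on D yields {(21, k, 6, 35, 3, p), (31, n, 33, 36, 19, a), (31, n, 33, 36, 8, b), (31, n, 5, 2, 19, a), (31, n, 5, 2, 8, b), (31, q, 25, 3, 19, a), (31, q, 25, 3, 8, b)}.
σ[D >= 23]: keep tuples satisfying D >= 23 → {(31, n, 33, 36, 19, a), (31, n, 33, 36, 8, b), (31, n, 5, 2, 19, a), (31, n, 5, 2, 8, b), (31, q, 25, 3, 19, a), (31, q, 25, 3, 8, b)}
Projecting to F, D, A, C: {(a, 31, 25, 19), (a, 31, 33, 19), (a, 31, 5, 19), (b, 31, 25, 8), (b, 31, 33, 8), (b, 31, 5, 8)}
σ[F != z]: keep tuples satisfying F != z → {(m, 13, 38, 4), (r, 4, 27, 32), (v, 36, 11, 37), (x, 27, 25, 37)}
Taking the difference: {(a, 31, 25, 19), (a, 31, 33, 19), (a, 31, 5, 19), (b, 31, 25, 8), (b, 31, 33, 8), (b, 31, 5, 8)}
Projecting to D, A (3 duplicate(s) eliminated): {(31, 25), (31, 33), (31, 5)}

{(31, 25), (31, 33), (31, 5)}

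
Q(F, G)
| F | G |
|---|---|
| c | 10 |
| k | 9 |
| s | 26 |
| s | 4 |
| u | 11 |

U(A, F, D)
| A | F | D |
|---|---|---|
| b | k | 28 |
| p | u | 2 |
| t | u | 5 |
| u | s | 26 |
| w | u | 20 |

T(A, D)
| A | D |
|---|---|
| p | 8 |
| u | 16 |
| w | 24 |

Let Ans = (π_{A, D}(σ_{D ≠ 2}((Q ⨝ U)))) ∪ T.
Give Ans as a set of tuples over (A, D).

{(b, 28), (p, 8), (t, 5), (u, 16), (u, 26), (w, 20), (w, 24)}

Joining Q and U on F yields {(k, 9, b, 28), (s, 26, u, 26), (s, 4, u, 26), (u, 11, p, 2), (u, 11, t, 5), (u, 11, w, 20)}.
σ[D ≠ 2]: keep tuples satisfying D ≠ 2 → {(k, 9, b, 28), (s, 26, u, 26), (s, 4, u, 26), (u, 11, t, 5), (u, 11, w, 20)}
π_{A, D} gives {(b, 28), (t, 5), (u, 26), (w, 20)} (1 duplicate(s) eliminated).
Taking the union: {(b, 28), (p, 8), (t, 5), (u, 16), (u, 26), (w, 20), (w, 24)}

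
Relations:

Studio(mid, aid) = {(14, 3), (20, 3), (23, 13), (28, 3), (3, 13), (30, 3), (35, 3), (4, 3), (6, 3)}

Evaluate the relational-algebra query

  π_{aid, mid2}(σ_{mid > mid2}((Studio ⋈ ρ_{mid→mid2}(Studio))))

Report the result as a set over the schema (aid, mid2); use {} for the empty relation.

ρ[mid→mid2]: schema becomes (mid2, aid); tuples unchanged.
Studio ⋈ ρ_{mid→mid2}(Studio) (natural join on aid): {(14, 3, 14), (14, 3, 20), (14, 3, 28), (14, 3, 30), (14, 3, 35), (14, 3, 4), (14, 3, 6), (20, 3, 14), (20, 3, 20), (20, 3, 28), (20, 3, 30), (20, 3, 35), (20, 3, 4), (20, 3, 6), (23, 13, 23), (23, 13, 3), (28, 3, 14), (28, 3, 20), (28, 3, 28), (28, 3, 30), (28, 3, 35), (28, 3, 4), (28, 3, 6), (3, 13, 23), (3, 13, 3), (30, 3, 14), (30, 3, 20), (30, 3, 28), (30, 3, 30), (30, 3, 35), (30, 3, 4), (30, 3, 6), (35, 3, 14), (35, 3, 20), (35, 3, 28), (35, 3, 30), (35, 3, 35), (35, 3, 4), (35, 3, 6), (4, 3, 14), (4, 3, 20), (4, 3, 28), (4, 3, 30), (4, 3, 35), (4, 3, 4), (4, 3, 6), (6, 3, 14), (6, 3, 20), (6, 3, 28), (6, 3, 30), (6, 3, 35), (6, 3, 4), (6, 3, 6)}
Selection mid > mid2: {(14, 3, 4), (14, 3, 6), (20, 3, 14), (20, 3, 4), (20, 3, 6), (23, 13, 3), (28, 3, 14), (28, 3, 20), (28, 3, 4), (28, 3, 6), (30, 3, 14), (30, 3, 20), (30, 3, 28), (30, 3, 4), (30, 3, 6), (35, 3, 14), (35, 3, 20), (35, 3, 28), (35, 3, 30), (35, 3, 4), (35, 3, 6), (6, 3, 4)}
π[aid, mid2]: project onto (aid, mid2) (15 duplicate(s) eliminated) → {(13, 3), (3, 14), (3, 20), (3, 28), (3, 30), (3, 4), (3, 6)}

{(13, 3), (3, 14), (3, 20), (3, 28), (3, 30), (3, 4), (3, 6)}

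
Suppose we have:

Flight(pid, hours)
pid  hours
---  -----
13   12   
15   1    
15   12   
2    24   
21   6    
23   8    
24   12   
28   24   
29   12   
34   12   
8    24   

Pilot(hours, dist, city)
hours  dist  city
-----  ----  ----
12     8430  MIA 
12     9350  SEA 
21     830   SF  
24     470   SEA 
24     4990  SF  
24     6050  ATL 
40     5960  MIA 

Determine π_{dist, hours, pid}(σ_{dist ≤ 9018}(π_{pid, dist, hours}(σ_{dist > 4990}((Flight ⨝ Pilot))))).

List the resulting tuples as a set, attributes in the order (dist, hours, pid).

Flight ⋈ Pilot (natural join on hours): {(13, 12, 8430, MIA), (13, 12, 9350, SEA), (15, 12, 8430, MIA), (15, 12, 9350, SEA), (2, 24, 470, SEA), (2, 24, 4990, SF), (2, 24, 6050, ATL), (24, 12, 8430, MIA), (24, 12, 9350, SEA), (28, 24, 470, SEA), (28, 24, 4990, SF), (28, 24, 6050, ATL), (29, 12, 8430, MIA), (29, 12, 9350, SEA), (34, 12, 8430, MIA), (34, 12, 9350, SEA), (8, 24, 470, SEA), (8, 24, 4990, SF), (8, 24, 6050, ATL)}
Apply σ_{dist > 4990}; surviving tuples: {(13, 12, 8430, MIA), (13, 12, 9350, SEA), (15, 12, 8430, MIA), (15, 12, 9350, SEA), (2, 24, 6050, ATL), (24, 12, 8430, MIA), (24, 12, 9350, SEA), (28, 24, 6050, ATL), (29, 12, 8430, MIA), (29, 12, 9350, SEA), (34, 12, 8430, MIA), (34, 12, 9350, SEA), (8, 24, 6050, ATL)}
π[pid, dist, hours]: project onto (pid, dist, hours) → {(13, 8430, 12), (13, 9350, 12), (15, 8430, 12), (15, 9350, 12), (2, 6050, 24), (24, 8430, 12), (24, 9350, 12), (28, 6050, 24), (29, 8430, 12), (29, 9350, 12), (34, 8430, 12), (34, 9350, 12), (8, 6050, 24)}
Apply σ_{dist ≤ 9018}; surviving tuples: {(13, 8430, 12), (15, 8430, 12), (2, 6050, 24), (24, 8430, 12), (28, 6050, 24), (29, 8430, 12), (34, 8430, 12), (8, 6050, 24)}
π[dist, hours, pid]: project onto (dist, hours, pid) → {(6050, 24, 2), (6050, 24, 28), (6050, 24, 8), (8430, 12, 13), (8430, 12, 15), (8430, 12, 24), (8430, 12, 29), (8430, 12, 34)}

{(6050, 24, 2), (6050, 24, 28), (6050, 24, 8), (8430, 12, 13), (8430, 12, 15), (8430, 12, 24), (8430, 12, 29), (8430, 12, 34)}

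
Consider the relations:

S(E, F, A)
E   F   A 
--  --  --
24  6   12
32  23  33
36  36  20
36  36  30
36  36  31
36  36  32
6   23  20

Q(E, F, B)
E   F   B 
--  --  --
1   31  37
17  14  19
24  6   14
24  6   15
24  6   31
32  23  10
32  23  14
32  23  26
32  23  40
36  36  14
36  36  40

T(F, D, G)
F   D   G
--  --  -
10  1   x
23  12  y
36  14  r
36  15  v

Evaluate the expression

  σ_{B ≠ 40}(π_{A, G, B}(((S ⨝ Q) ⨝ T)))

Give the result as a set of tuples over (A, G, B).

{(20, r, 14), (20, v, 14), (30, r, 14), (30, v, 14), (31, r, 14), (31, v, 14), (32, r, 14), (32, v, 14), (33, y, 10), (33, y, 14), (33, y, 26)}

S ⋈ Q (natural join on E, F): {(24, 6, 12, 14), (24, 6, 12, 15), (24, 6, 12, 31), (32, 23, 33, 10), (32, 23, 33, 14), (32, 23, 33, 26), (32, 23, 33, 40), (36, 36, 20, 14), (36, 36, 20, 40), (36, 36, 30, 14), (36, 36, 30, 40), (36, 36, 31, 14), (36, 36, 31, 40), (36, 36, 32, 14), (36, 36, 32, 40)}
(S ⨝ Q) ⋈ T (natural join on F): {(32, 23, 33, 10, 12, y), (32, 23, 33, 14, 12, y), (32, 23, 33, 26, 12, y), (32, 23, 33, 40, 12, y), (36, 36, 20, 14, 14, r), (36, 36, 20, 14, 15, v), (36, 36, 20, 40, 14, r), (36, 36, 20, 40, 15, v), (36, 36, 30, 14, 14, r), (36, 36, 30, 14, 15, v), (36, 36, 30, 40, 14, r), (36, 36, 30, 40, 15, v), (36, 36, 31, 14, 14, r), (36, 36, 31, 14, 15, v), (36, 36, 31, 40, 14, r), (36, 36, 31, 40, 15, v), (36, 36, 32, 14, 14, r), (36, 36, 32, 14, 15, v), (36, 36, 32, 40, 14, r), (36, 36, 32, 40, 15, v)}
π_{A, G, B} gives {(20, r, 14), (20, r, 40), (20, v, 14), (20, v, 40), (30, r, 14), (30, r, 40), (30, v, 14), (30, v, 40), (31, r, 14), (31, r, 40), (31, v, 14), (31, v, 40), (32, r, 14), (32, r, 40), (32, v, 14), (32, v, 40), (33, y, 10), (33, y, 14), (33, y, 26), (33, y, 40)}.
Selection B ≠ 40: {(20, r, 14), (20, v, 14), (30, r, 14), (30, v, 14), (31, r, 14), (31, v, 14), (32, r, 14), (32, v, 14), (33, y, 10), (33, y, 14), (33, y, 26)}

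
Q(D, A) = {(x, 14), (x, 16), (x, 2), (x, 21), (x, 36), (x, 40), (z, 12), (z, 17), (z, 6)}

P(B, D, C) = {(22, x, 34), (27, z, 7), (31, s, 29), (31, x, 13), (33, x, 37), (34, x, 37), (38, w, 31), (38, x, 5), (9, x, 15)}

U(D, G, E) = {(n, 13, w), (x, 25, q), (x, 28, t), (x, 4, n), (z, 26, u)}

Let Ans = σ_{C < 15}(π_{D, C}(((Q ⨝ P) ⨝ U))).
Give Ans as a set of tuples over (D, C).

{(x, 13), (x, 5), (z, 7)}

Q ⋈ P (natural join on D): {(x, 14, 22, 34), (x, 14, 31, 13), (x, 14, 33, 37), (x, 14, 34, 37), (x, 14, 38, 5), (x, 14, 9, 15), (x, 16, 22, 34), (x, 16, 31, 13), (x, 16, 33, 37), (x, 16, 34, 37), (x, 16, 38, 5), (x, 16, 9, 15), (x, 2, 22, 34), (x, 2, 31, 13), (x, 2, 33, 37), (x, 2, 34, 37), (x, 2, 38, 5), (x, 2, 9, 15), (x, 21, 22, 34), (x, 21, 31, 13), (x, 21, 33, 37), (x, 21, 34, 37), (x, 21, 38, 5), (x, 21, 9, 15), (x, 36, 22, 34), (x, 36, 31, 13), (x, 36, 33, 37), (x, 36, 34, 37), (x, 36, 38, 5), (x, 36, 9, 15), (x, 40, 22, 34), (x, 40, 31, 13), (x, 40, 33, 37), (x, 40, 34, 37), (x, 40, 38, 5), (x, 40, 9, 15), (z, 12, 27, 7), (z, 17, 27, 7), (z, 6, 27, 7)}
(Q ⨝ P) ⋈ U (natural join on D): {(x, 14, 22, 34, 25, q), (x, 14, 22, 34, 28, t), (x, 14, 22, 34, 4, n), (x, 14, 31, 13, 25, q), (x, 14, 31, 13, 28, t), (x, 14, 31, 13, 4, n), (x, 14, 33, 37, 25, q), (x, 14, 33, 37, 28, t), (x, 14, 33, 37, 4, n), (x, 14, 34, 37, 25, q), (x, 14, 34, 37, 28, t), (x, 14, 34, 37, 4, n), (x, 14, 38, 5, 25, q), (x, 14, 38, 5, 28, t), (x, 14, 38, 5, 4, n), (x, 14, 9, 15, 25, q), (x, 14, 9, 15, 28, t), (x, 14, 9, 15, 4, n), (x, 16, 22, 34, 25, q), (x, 16, 22, 34, 28, t), (x, 16, 22, 34, 4, n), (x, 16, 31, 13, 25, q), (x, 16, 31, 13, 28, t), (x, 16, 31, 13, 4, n), (x, 16, 33, 37, 25, q), (x, 16, 33, 37, 28, t), (x, 16, 33, 37, 4, n), (x, 16, 34, 37, 25, q), (x, 16, 34, 37, 28, t), (x, 16, 34, 37, 4, n), (x, 16, 38, 5, 25, q), (x, 16, 38, 5, 28, t), (x, 16, 38, 5, 4, n), (x, 16, 9, 15, 25, q), (x, 16, 9, 15, 28, t), (x, 16, 9, 15, 4, n), (x, 2, 22, 34, 25, q), (x, 2, 22, 34, 28, t), (x, 2, 22, 34, 4, n), (x, 2, 31, 13, 25, q), (x, 2, 31, 13, 28, t), (x, 2, 31, 13, 4, n), (x, 2, 33, 37, 25, q), (x, 2, 33, 37, 28, t), (x, 2, 33, 37, 4, n), (x, 2, 34, 37, 25, q), (x, 2, 34, 37, 28, t), (x, 2, 34, 37, 4, n), (x, 2, 38, 5, 25, q), (x, 2, 38, 5, 28, t), (x, 2, 38, 5, 4, n), (x, 2, 9, 15, 25, q), (x, 2, 9, 15, 28, t), (x, 2, 9, 15, 4, n), (x, 21, 22, 34, 25, q), (x, 21, 22, 34, 28, t), (x, 21, 22, 34, 4, n), (x, 21, 31, 13, 25, q), (x, 21, 31, 13, 28, t), (x, 21, 31, 13, 4, n), (x, 21, 33, 37, 25, q), (x, 21, 33, 37, 28, t), (x, 21, 33, 37, 4, n), (x, 21, 34, 37, 25, q), (x, 21, 34, 37, 28, t), (x, 21, 34, 37, 4, n), (x, 21, 38, 5, 25, q), (x, 21, 38, 5, 28, t), (x, 21, 38, 5, 4, n), (x, 21, 9, 15, 25, q), (x, 21, 9, 15, 28, t), (x, 21, 9, 15, 4, n), (x, 36, 22, 34, 25, q), (x, 36, 22, 34, 28, t), (x, 36, 22, 34, 4, n), (x, 36, 31, 13, 25, q), (x, 36, 31, 13, 28, t), (x, 36, 31, 13, 4, n), (x, 36, 33, 37, 25, q), (x, 36, 33, 37, 28, t), (x, 36, 33, 37, 4, n), (x, 36, 34, 37, 25, q), (x, 36, 34, 37, 28, t), (x, 36, 34, 37, 4, n), (x, 36, 38, 5, 25, q), (x, 36, 38, 5, 28, t), (x, 36, 38, 5, 4, n), (x, 36, 9, 15, 25, q), (x, 36, 9, 15, 28, t), (x, 36, 9, 15, 4, n), (x, 40, 22, 34, 25, q), (x, 40, 22, 34, 28, t), (x, 40, 22, 34, 4, n), (x, 40, 31, 13, 25, q), (x, 40, 31, 13, 28, t), (x, 40, 31, 13, 4, n), (x, 40, 33, 37, 25, q), (x, 40, 33, 37, 28, t), (x, 40, 33, 37, 4, n), (x, 40, 34, 37, 25, q), (x, 40, 34, 37, 28, t), (x, 40, 34, 37, 4, n), (x, 40, 38, 5, 25, q), (x, 40, 38, 5, 28, t), (x, 40, 38, 5, 4, n), (x, 40, 9, 15, 25, q), (x, 40, 9, 15, 28, t), (x, 40, 9, 15, 4, n), (z, 12, 27, 7, 26, u), (z, 17, 27, 7, 26, u), (z, 6, 27, 7, 26, u)}
π_{D, C} gives {(x, 13), (x, 15), (x, 34), (x, 37), (x, 5), (z, 7)} (105 duplicate(s) eliminated).
Selection C < 15: {(x, 13), (x, 5), (z, 7)}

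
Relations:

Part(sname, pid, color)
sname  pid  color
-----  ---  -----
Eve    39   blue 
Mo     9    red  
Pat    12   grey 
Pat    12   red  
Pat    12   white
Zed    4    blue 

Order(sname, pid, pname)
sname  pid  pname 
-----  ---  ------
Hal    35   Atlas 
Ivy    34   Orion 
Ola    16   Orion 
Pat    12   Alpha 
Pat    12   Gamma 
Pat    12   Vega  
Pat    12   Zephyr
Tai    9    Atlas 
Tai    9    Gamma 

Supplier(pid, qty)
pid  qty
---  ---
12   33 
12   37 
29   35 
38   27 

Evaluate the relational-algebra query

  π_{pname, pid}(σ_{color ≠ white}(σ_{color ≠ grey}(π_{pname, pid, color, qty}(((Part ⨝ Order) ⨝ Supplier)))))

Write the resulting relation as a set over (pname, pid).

{(Alpha, 12), (Gamma, 12), (Vega, 12), (Zephyr, 12)}

Part ⋈ Order (natural join on sname, pid): {(Pat, 12, grey, Alpha), (Pat, 12, grey, Gamma), (Pat, 12, grey, Vega), (Pat, 12, grey, Zephyr), (Pat, 12, red, Alpha), (Pat, 12, red, Gamma), (Pat, 12, red, Vega), (Pat, 12, red, Zephyr), (Pat, 12, white, Alpha), (Pat, 12, white, Gamma), (Pat, 12, white, Vega), (Pat, 12, white, Zephyr)}
(Part ⨝ Order) ⋈ Supplier (natural join on pid): {(Pat, 12, grey, Alpha, 33), (Pat, 12, grey, Alpha, 37), (Pat, 12, grey, Gamma, 33), (Pat, 12, grey, Gamma, 37), (Pat, 12, grey, Vega, 33), (Pat, 12, grey, Vega, 37), (Pat, 12, grey, Zephyr, 33), (Pat, 12, grey, Zephyr, 37), (Pat, 12, red, Alpha, 33), (Pat, 12, red, Alpha, 37), (Pat, 12, red, Gamma, 33), (Pat, 12, red, Gamma, 37), (Pat, 12, red, Vega, 33), (Pat, 12, red, Vega, 37), (Pat, 12, red, Zephyr, 33), (Pat, 12, red, Zephyr, 37), (Pat, 12, white, Alpha, 33), (Pat, 12, white, Alpha, 37), (Pat, 12, white, Gamma, 33), (Pat, 12, white, Gamma, 37), (Pat, 12, white, Vega, 33), (Pat, 12, white, Vega, 37), (Pat, 12, white, Zephyr, 33), (Pat, 12, white, Zephyr, 37)}
Projecting to pname, pid, color, qty: {(Alpha, 12, grey, 33), (Alpha, 12, grey, 37), (Alpha, 12, red, 33), (Alpha, 12, red, 37), (Alpha, 12, white, 33), (Alpha, 12, white, 37), (Gamma, 12, grey, 33), (Gamma, 12, grey, 37), (Gamma, 12, red, 33), (Gamma, 12, red, 37), (Gamma, 12, white, 33), (Gamma, 12, white, 37), (Vega, 12, grey, 33), (Vega, 12, grey, 37), (Vega, 12, red, 33), (Vega, 12, red, 37), (Vega, 12, white, 33), (Vega, 12, white, 37), (Zephyr, 12, grey, 33), (Zephyr, 12, grey, 37), (Zephyr, 12, red, 33), (Zephyr, 12, red, 37), (Zephyr, 12, white, 33), (Zephyr, 12, white, 37)}
Apply σ_{color ≠ grey}; surviving tuples: {(Alpha, 12, red, 33), (Alpha, 12, red, 37), (Alpha, 12, white, 33), (Alpha, 12, white, 37), (Gamma, 12, red, 33), (Gamma, 12, red, 37), (Gamma, 12, white, 33), (Gamma, 12, white, 37), (Vega, 12, red, 33), (Vega, 12, red, 37), (Vega, 12, white, 33), (Vega, 12, white, 37), (Zephyr, 12, red, 33), (Zephyr, 12, red, 37), (Zephyr, 12, white, 33), (Zephyr, 12, white, 37)}
Apply σ_{color ≠ white}; surviving tuples: {(Alpha, 12, red, 33), (Alpha, 12, red, 37), (Gamma, 12, red, 33), (Gamma, 12, red, 37), (Vega, 12, red, 33), (Vega, 12, red, 37), (Zephyr, 12, red, 33), (Zephyr, 12, red, 37)}
Projecting to pname, pid (4 duplicate(s) eliminated): {(Alpha, 12), (Gamma, 12), (Vega, 12), (Zephyr, 12)}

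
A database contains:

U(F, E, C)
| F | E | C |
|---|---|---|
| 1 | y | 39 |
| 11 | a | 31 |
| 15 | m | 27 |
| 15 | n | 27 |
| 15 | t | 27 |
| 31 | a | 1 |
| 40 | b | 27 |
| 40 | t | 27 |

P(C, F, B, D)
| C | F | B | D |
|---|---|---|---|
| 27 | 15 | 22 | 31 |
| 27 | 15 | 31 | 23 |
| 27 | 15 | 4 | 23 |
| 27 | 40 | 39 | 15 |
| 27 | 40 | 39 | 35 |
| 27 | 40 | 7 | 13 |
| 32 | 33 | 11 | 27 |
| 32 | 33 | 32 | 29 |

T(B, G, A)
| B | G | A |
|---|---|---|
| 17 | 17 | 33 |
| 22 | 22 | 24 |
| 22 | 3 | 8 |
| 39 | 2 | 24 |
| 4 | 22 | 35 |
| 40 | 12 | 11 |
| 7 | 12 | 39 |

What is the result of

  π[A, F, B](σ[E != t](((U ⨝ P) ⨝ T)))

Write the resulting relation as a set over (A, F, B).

{(24, 15, 22), (24, 40, 39), (35, 15, 4), (39, 40, 7), (8, 15, 22)}

Natural join on F, C: {(15, m, 27, 22, 31), (15, m, 27, 31, 23), (15, m, 27, 4, 23), (15, n, 27, 22, 31), (15, n, 27, 31, 23), (15, n, 27, 4, 23), (15, t, 27, 22, 31), (15, t, 27, 31, 23), (15, t, 27, 4, 23), (40, b, 27, 39, 15), (40, b, 27, 39, 35), (40, b, 27, 7, 13), (40, t, 27, 39, 15), (40, t, 27, 39, 35), (40, t, 27, 7, 13)}
Natural join on B: {(15, m, 27, 22, 31, 22, 24), (15, m, 27, 22, 31, 3, 8), (15, m, 27, 4, 23, 22, 35), (15, n, 27, 22, 31, 22, 24), (15, n, 27, 22, 31, 3, 8), (15, n, 27, 4, 23, 22, 35), (15, t, 27, 22, 31, 22, 24), (15, t, 27, 22, 31, 3, 8), (15, t, 27, 4, 23, 22, 35), (40, b, 27, 39, 15, 2, 24), (40, b, 27, 39, 35, 2, 24), (40, b, 27, 7, 13, 12, 39), (40, t, 27, 39, 15, 2, 24), (40, t, 27, 39, 35, 2, 24), (40, t, 27, 7, 13, 12, 39)}
Filtering on E != t leaves {(15, m, 27, 22, 31, 22, 24), (15, m, 27, 22, 31, 3, 8), (15, m, 27, 4, 23, 22, 35), (15, n, 27, 22, 31, 22, 24), (15, n, 27, 22, 31, 3, 8), (15, n, 27, 4, 23, 22, 35), (40, b, 27, 39, 15, 2, 24), (40, b, 27, 39, 35, 2, 24), (40, b, 27, 7, 13, 12, 39)}.
π_{A, F, B} gives {(24, 15, 22), (24, 40, 39), (35, 15, 4), (39, 40, 7), (8, 15, 22)} (4 duplicate(s) eliminated).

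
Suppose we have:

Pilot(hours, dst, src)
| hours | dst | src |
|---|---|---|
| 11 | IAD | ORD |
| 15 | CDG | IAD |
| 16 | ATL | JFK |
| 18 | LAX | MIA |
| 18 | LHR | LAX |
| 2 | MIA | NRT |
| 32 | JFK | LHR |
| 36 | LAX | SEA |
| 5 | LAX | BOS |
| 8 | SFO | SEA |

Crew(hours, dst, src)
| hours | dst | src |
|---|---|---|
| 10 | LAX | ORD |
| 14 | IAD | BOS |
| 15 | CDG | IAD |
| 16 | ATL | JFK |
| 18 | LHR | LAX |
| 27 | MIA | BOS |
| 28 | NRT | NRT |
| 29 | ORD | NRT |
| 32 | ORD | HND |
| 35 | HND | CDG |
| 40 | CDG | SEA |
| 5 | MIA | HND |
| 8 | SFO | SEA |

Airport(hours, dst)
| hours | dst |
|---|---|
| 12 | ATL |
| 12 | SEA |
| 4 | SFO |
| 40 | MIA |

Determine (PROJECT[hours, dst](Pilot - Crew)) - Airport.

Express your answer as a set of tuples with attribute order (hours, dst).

{(11, IAD), (18, LAX), (2, MIA), (32, JFK), (36, LAX), (5, LAX)}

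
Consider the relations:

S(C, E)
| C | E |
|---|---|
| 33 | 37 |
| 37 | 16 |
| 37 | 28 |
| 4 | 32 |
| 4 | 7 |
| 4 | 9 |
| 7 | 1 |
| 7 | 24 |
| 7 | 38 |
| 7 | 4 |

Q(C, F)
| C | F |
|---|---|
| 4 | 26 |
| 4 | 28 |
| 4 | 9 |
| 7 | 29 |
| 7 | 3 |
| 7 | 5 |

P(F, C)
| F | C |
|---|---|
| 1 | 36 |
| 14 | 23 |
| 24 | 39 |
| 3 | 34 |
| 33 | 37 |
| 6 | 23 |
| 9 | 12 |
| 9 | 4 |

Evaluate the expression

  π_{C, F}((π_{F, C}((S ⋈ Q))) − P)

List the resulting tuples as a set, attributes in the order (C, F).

{(4, 26), (4, 28), (7, 29), (7, 3), (7, 5)}

Joining S and Q on C yields {(4, 32, 26), (4, 32, 28), (4, 32, 9), (4, 7, 26), (4, 7, 28), (4, 7, 9), (4, 9, 26), (4, 9, 28), (4, 9, 9), (7, 1, 29), (7, 1, 3), (7, 1, 5), (7, 24, 29), (7, 24, 3), (7, 24, 5), (7, 38, 29), (7, 38, 3), (7, 38, 5), (7, 4, 29), (7, 4, 3), (7, 4, 5)}.
Keep only column(s) F, C (15 duplicate(s) eliminated): {(26, 4), (28, 4), (29, 7), (3, 7), (5, 7), (9, 4)}
Difference: {(26, 4), (28, 4), (29, 7), (3, 7), (5, 7), (9, 4)} with {(1, 36), (14, 23), (24, 39), (3, 34), (33, 37), (6, 23), (9, 12), (9, 4)} → {(26, 4), (28, 4), (29, 7), (3, 7), (5, 7)}
Keep only column(s) C, F: {(4, 26), (4, 28), (7, 29), (7, 3), (7, 5)}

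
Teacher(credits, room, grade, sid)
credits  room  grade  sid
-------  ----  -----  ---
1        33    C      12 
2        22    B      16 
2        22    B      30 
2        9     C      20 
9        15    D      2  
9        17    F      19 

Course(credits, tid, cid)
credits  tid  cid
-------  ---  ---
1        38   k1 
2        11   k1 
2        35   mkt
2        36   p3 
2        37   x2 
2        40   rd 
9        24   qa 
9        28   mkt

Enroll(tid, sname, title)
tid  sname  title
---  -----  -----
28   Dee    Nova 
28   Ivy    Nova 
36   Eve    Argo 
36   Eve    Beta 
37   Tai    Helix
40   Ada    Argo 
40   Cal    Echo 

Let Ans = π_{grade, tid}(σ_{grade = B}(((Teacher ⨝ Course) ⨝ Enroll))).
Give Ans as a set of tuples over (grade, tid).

Joining Teacher and Course on credits yields {(1, 33, C, 12, 38, k1), (2, 22, B, 16, 11, k1), (2, 22, B, 16, 35, mkt), (2, 22, B, 16, 36, p3), (2, 22, B, 16, 37, x2), (2, 22, B, 16, 40, rd), (2, 22, B, 30, 11, k1), (2, 22, B, 30, 35, mkt), (2, 22, B, 30, 36, p3), (2, 22, B, 30, 37, x2), (2, 22, B, 30, 40, rd), (2, 9, C, 20, 11, k1), (2, 9, C, 20, 35, mkt), (2, 9, C, 20, 36, p3), (2, 9, C, 20, 37, x2), (2, 9, C, 20, 40, rd), (9, 15, D, 2, 24, qa), (9, 15, D, 2, 28, mkt), (9, 17, F, 19, 24, qa), (9, 17, F, 19, 28, mkt)}.
Joining (Teacher ⨝ Course) and Enroll on tid yields {(2, 22, B, 16, 36, p3, Eve, Argo), (2, 22, B, 16, 36, p3, Eve, Beta), (2, 22, B, 16, 37, x2, Tai, Helix), (2, 22, B, 16, 40, rd, Ada, Argo), (2, 22, B, 16, 40, rd, Cal, Echo), (2, 22, B, 30, 36, p3, Eve, Argo), (2, 22, B, 30, 36, p3, Eve, Beta), (2, 22, B, 30, 37, x2, Tai, Helix), (2, 22, B, 30, 40, rd, Ada, Argo), (2, 22, B, 30, 40, rd, Cal, Echo), (2, 9, C, 20, 36, p3, Eve, Argo), (2, 9, C, 20, 36, p3, Eve, Beta), (2, 9, C, 20, 37, x2, Tai, Helix), (2, 9, C, 20, 40, rd, Ada, Argo), (2, 9, C, 20, 40, rd, Cal, Echo), (9, 15, D, 2, 28, mkt, Dee, Nova), (9, 15, D, 2, 28, mkt, Ivy, Nova), (9, 17, F, 19, 28, mkt, Dee, Nova), (9, 17, F, 19, 28, mkt, Ivy, Nova)}.
Apply σ_{grade = B}; surviving tuples: {(2, 22, B, 16, 36, p3, Eve, Argo), (2, 22, B, 16, 36, p3, Eve, Beta), (2, 22, B, 16, 37, x2, Tai, Helix), (2, 22, B, 16, 40, rd, Ada, Argo), (2, 22, B, 16, 40, rd, Cal, Echo), (2, 22, B, 30, 36, p3, Eve, Argo), (2, 22, B, 30, 36, p3, Eve, Beta), (2, 22, B, 30, 37, x2, Tai, Helix), (2, 22, B, 30, 40, rd, Ada, Argo), (2, 22, B, 30, 40, rd, Cal, Echo)}
π_{grade, tid} gives {(B, 36), (B, 37), (B, 40)} (7 duplicate(s) eliminated).

{(B, 36), (B, 37), (B, 40)}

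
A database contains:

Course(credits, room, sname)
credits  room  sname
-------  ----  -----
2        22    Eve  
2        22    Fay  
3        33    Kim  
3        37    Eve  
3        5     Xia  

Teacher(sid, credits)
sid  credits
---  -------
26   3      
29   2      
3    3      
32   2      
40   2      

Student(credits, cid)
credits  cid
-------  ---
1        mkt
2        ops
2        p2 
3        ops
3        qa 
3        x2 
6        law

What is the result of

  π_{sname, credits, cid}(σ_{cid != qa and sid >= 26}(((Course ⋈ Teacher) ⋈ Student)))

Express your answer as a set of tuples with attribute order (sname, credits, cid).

{(Eve, 2, ops), (Eve, 2, p2), (Eve, 3, ops), (Eve, 3, x2), (Fay, 2, ops), (Fay, 2, p2), (Kim, 3, ops), (Kim, 3, x2), (Xia, 3, ops), (Xia, 3, x2)}

Natural join on credits: {(2, 22, Eve, 29), (2, 22, Eve, 32), (2, 22, Eve, 40), (2, 22, Fay, 29), (2, 22, Fay, 32), (2, 22, Fay, 40), (3, 33, Kim, 26), (3, 33, Kim, 3), (3, 37, Eve, 26), (3, 37, Eve, 3), (3, 5, Xia, 26), (3, 5, Xia, 3)}
Natural join on credits: {(2, 22, Eve, 29, ops), (2, 22, Eve, 29, p2), (2, 22, Eve, 32, ops), (2, 22, Eve, 32, p2), (2, 22, Eve, 40, ops), (2, 22, Eve, 40, p2), (2, 22, Fay, 29, ops), (2, 22, Fay, 29, p2), (2, 22, Fay, 32, ops), (2, 22, Fay, 32, p2), (2, 22, Fay, 40, ops), (2, 22, Fay, 40, p2), (3, 33, Kim, 26, ops), (3, 33, Kim, 26, qa), (3, 33, Kim, 26, x2), (3, 33, Kim, 3, ops), (3, 33, Kim, 3, qa), (3, 33, Kim, 3, x2), (3, 37, Eve, 26, ops), (3, 37, Eve, 26, qa), (3, 37, Eve, 26, x2), (3, 37, Eve, 3, ops), (3, 37, Eve, 3, qa), (3, 37, Eve, 3, x2), (3, 5, Xia, 26, ops), (3, 5, Xia, 26, qa), (3, 5, Xia, 26, x2), (3, 5, Xia, 3, ops), (3, 5, Xia, 3, qa), (3, 5, Xia, 3, x2)}
σ[cid != qa and sid >= 26]: keep tuples satisfying cid != qa and sid >= 26 → {(2, 22, Eve, 29, ops), (2, 22, Eve, 29, p2), (2, 22, Eve, 32, ops), (2, 22, Eve, 32, p2), (2, 22, Eve, 40, ops), (2, 22, Eve, 40, p2), (2, 22, Fay, 29, ops), (2, 22, Fay, 29, p2), (2, 22, Fay, 32, ops), (2, 22, Fay, 32, p2), (2, 22, Fay, 40, ops), (2, 22, Fay, 40, p2), (3, 33, Kim, 26, ops), (3, 33, Kim, 26, x2), (3, 37, Eve, 26, ops), (3, 37, Eve, 26, x2), (3, 5, Xia, 26, ops), (3, 5, Xia, 26, x2)}
Projecting to sname, credits, cid (8 duplicate(s) eliminated): {(Eve, 2, ops), (Eve, 2, p2), (Eve, 3, ops), (Eve, 3, x2), (Fay, 2, ops), (Fay, 2, p2), (Kim, 3, ops), (Kim, 3, x2), (Xia, 3, ops), (Xia, 3, x2)}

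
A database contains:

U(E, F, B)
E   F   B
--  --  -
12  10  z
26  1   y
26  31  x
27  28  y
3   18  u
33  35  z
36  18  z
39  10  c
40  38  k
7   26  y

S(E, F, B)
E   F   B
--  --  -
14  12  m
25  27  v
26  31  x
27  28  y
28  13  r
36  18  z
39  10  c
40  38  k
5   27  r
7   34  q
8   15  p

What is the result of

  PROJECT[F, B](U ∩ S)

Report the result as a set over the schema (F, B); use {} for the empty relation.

{(10, c), (18, z), (28, y), (31, x), (38, k)}

Intersection: {(12, 10, z), (26, 1, y), (26, 31, x), (27, 28, y), (3, 18, u), (33, 35, z), (36, 18, z), (39, 10, c), (40, 38, k), (7, 26, y)} with {(14, 12, m), (25, 27, v), (26, 31, x), (27, 28, y), (28, 13, r), (36, 18, z), (39, 10, c), (40, 38, k), (5, 27, r), (7, 34, q), (8, 15, p)} → {(26, 31, x), (27, 28, y), (36, 18, z), (39, 10, c), (40, 38, k)}
π_{F, B} gives {(10, c), (18, z), (28, y), (31, x), (38, k)}.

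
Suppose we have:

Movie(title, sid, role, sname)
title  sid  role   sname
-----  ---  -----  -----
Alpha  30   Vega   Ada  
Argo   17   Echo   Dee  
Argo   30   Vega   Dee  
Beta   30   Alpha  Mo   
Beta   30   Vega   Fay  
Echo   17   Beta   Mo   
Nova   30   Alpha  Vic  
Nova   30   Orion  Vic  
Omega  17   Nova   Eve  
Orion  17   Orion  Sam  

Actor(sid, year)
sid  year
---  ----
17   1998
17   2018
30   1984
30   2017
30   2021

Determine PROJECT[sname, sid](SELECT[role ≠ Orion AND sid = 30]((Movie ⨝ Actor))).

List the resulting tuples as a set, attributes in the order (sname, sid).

Natural join on sid: {(Alpha, 30, Vega, Ada, 1984), (Alpha, 30, Vega, Ada, 2017), (Alpha, 30, Vega, Ada, 2021), (Argo, 17, Echo, Dee, 1998), (Argo, 17, Echo, Dee, 2018), (Argo, 30, Vega, Dee, 1984), (Argo, 30, Vega, Dee, 2017), (Argo, 30, Vega, Dee, 2021), (Beta, 30, Alpha, Mo, 1984), (Beta, 30, Alpha, Mo, 2017), (Beta, 30, Alpha, Mo, 2021), (Beta, 30, Vega, Fay, 1984), (Beta, 30, Vega, Fay, 2017), (Beta, 30, Vega, Fay, 2021), (Echo, 17, Beta, Mo, 1998), (Echo, 17, Beta, Mo, 2018), (Nova, 30, Alpha, Vic, 1984), (Nova, 30, Alpha, Vic, 2017), (Nova, 30, Alpha, Vic, 2021), (Nova, 30, Orion, Vic, 1984), (Nova, 30, Orion, Vic, 2017), (Nova, 30, Orion, Vic, 2021), (Omega, 17, Nova, Eve, 1998), (Omega, 17, Nova, Eve, 2018), (Orion, 17, Orion, Sam, 1998), (Orion, 17, Orion, Sam, 2018)}
Apply σ_{role ≠ Orion AND sid = 30}; surviving tuples: {(Alpha, 30, Vega, Ada, 1984), (Alpha, 30, Vega, Ada, 2017), (Alpha, 30, Vega, Ada, 2021), (Argo, 30, Vega, Dee, 1984), (Argo, 30, Vega, Dee, 2017), (Argo, 30, Vega, Dee, 2021), (Beta, 30, Alpha, Mo, 1984), (Beta, 30, Alpha, Mo, 2017), (Beta, 30, Alpha, Mo, 2021), (Beta, 30, Vega, Fay, 1984), (Beta, 30, Vega, Fay, 2017), (Beta, 30, Vega, Fay, 2021), (Nova, 30, Alpha, Vic, 1984), (Nova, 30, Alpha, Vic, 2017), (Nova, 30, Alpha, Vic, 2021)}
Keep only column(s) sname, sid (10 duplicate(s) eliminated): {(Ada, 30), (Dee, 30), (Fay, 30), (Mo, 30), (Vic, 30)}

{(Ada, 30), (Dee, 30), (Fay, 30), (Mo, 30), (Vic, 30)}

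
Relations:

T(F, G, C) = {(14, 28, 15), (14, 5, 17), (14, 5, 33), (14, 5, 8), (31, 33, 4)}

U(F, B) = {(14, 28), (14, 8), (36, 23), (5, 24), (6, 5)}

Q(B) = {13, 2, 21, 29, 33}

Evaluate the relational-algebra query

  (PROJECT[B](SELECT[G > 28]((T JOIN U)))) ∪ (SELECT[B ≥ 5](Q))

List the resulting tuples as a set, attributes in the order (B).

Natural join on F: {(14, 28, 15, 28), (14, 28, 15, 8), (14, 5, 17, 28), (14, 5, 17, 8), (14, 5, 33, 28), (14, 5, 33, 8), (14, 5, 8, 28), (14, 5, 8, 8)}
Selection G > 28: {}
π_{B} gives {}.
Selection B ≥ 5: {13, 21, 29, 33}
Taking the union: {13, 21, 29, 33}

{13, 21, 29, 33}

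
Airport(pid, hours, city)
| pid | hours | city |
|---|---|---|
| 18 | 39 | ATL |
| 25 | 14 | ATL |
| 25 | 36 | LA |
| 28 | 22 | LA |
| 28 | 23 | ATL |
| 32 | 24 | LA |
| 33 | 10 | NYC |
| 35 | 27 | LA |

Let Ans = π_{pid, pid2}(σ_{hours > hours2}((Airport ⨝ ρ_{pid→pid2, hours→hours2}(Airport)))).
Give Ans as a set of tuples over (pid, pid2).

{(18, 25), (18, 28), (25, 28), (25, 32), (25, 35), (28, 25), (32, 28), (35, 28), (35, 32)}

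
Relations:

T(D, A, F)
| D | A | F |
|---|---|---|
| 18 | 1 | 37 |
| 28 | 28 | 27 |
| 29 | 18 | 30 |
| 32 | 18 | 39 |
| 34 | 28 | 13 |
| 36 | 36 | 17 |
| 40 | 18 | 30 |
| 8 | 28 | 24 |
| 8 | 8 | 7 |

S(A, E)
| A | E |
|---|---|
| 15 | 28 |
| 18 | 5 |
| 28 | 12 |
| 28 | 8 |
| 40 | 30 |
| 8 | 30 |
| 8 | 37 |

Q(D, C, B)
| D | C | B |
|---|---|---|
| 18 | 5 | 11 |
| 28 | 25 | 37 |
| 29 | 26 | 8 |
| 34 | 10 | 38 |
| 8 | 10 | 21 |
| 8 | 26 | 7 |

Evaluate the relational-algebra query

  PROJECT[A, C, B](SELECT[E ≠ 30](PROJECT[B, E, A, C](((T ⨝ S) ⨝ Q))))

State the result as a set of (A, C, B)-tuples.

{(18, 26, 8), (28, 10, 21), (28, 10, 38), (28, 25, 37), (28, 26, 7), (8, 10, 21), (8, 26, 7)}

Joining T and S on A yields {(28, 28, 27, 12), (28, 28, 27, 8), (29, 18, 30, 5), (32, 18, 39, 5), (34, 28, 13, 12), (34, 28, 13, 8), (40, 18, 30, 5), (8, 28, 24, 12), (8, 28, 24, 8), (8, 8, 7, 30), (8, 8, 7, 37)}.
Joining (T ⨝ S) and Q on D yields {(28, 28, 27, 12, 25, 37), (28, 28, 27, 8, 25, 37), (29, 18, 30, 5, 26, 8), (34, 28, 13, 12, 10, 38), (34, 28, 13, 8, 10, 38), (8, 28, 24, 12, 10, 21), (8, 28, 24, 12, 26, 7), (8, 28, 24, 8, 10, 21), (8, 28, 24, 8, 26, 7), (8, 8, 7, 30, 10, 21), (8, 8, 7, 30, 26, 7), (8, 8, 7, 37, 10, 21), (8, 8, 7, 37, 26, 7)}.
π_{B, E, A, C} gives {(21, 12, 28, 10), (21, 30, 8, 10), (21, 37, 8, 10), (21, 8, 28, 10), (37, 12, 28, 25), (37, 8, 28, 25), (38, 12, 28, 10), (38, 8, 28, 10), (7, 12, 28, 26), (7, 30, 8, 26), (7, 37, 8, 26), (7, 8, 28, 26), (8, 5, 18, 26)}.
Selection E ≠ 30: {(21, 12, 28, 10), (21, 37, 8, 10), (21, 8, 28, 10), (37, 12, 28, 25), (37, 8, 28, 25), (38, 12, 28, 10), (38, 8, 28, 10), (7, 12, 28, 26), (7, 37, 8, 26), (7, 8, 28, 26), (8, 5, 18, 26)}
π_{A, C, B} gives {(18, 26, 8), (28, 10, 21), (28, 10, 38), (28, 25, 37), (28, 26, 7), (8, 10, 21), (8, 26, 7)} (4 duplicate(s) eliminated).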